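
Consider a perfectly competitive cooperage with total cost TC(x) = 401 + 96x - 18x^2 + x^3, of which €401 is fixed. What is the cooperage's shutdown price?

The shutdown price is the minimum of AVC. VC = 96x - 18x^2 + x^3, so AVC = 96 - 18x + x^2.
dAVC/dx = -18 + 2x = 0 gives x = 9. min AVC = 96 - 18·9 + 9^2 = 15.
For P < €15 the firm produces nothing.

€15 per unit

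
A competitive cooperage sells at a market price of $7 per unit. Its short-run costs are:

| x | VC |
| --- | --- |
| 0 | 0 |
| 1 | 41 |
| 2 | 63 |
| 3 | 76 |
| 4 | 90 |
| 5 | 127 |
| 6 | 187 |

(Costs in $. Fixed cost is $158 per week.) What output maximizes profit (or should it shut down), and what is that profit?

x = 0 (shut down); profit = -$158

Profit at each row (π = 7x − TC): x=0: -158; x=1: -192; x=2: -207; x=3: -213; x=4: -220; x=5: -250; x=6: -303.
Profit is highest at x = 0. Equivalently, the lowest AVC in the table is 90/4 ≈ $22.50 at x = 4, and P = $7 falls below it — price never covers variable cost, so the firm shuts down and loses only its fixed cost.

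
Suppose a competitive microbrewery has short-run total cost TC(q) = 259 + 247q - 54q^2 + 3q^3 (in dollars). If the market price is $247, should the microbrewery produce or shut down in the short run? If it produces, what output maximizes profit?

Produce at q = 12

From TC, MC = TC'(q) = 247 - 108q + 9q^2 and AVC = VC/q = 247 - 54q + 3q^2.
AVC hits its minimum where MC = AVC, at q = 9, giving min AVC = 247 - 54·9 + 3·9^2 = $4.
Because $247 ≥ $4, revenue can cover variable cost; the firm operates.
Solving P = MC: -108q + 9q^2 = 0 ⇒ q = 0 or 12. On the upward-sloping branch, q* = 12.
Check: AVC at q = 12 is $31 ≤ P, so revenue covers variable cost.
Profit = P·q − TC = 247·12 − 631 = $2333.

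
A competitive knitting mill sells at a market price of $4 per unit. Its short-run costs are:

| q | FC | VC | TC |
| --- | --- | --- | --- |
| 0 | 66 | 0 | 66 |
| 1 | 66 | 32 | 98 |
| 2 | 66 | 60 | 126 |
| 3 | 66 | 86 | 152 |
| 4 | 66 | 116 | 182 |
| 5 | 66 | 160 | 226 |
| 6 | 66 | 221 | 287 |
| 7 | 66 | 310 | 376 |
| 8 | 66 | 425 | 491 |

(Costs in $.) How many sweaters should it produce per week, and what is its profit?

q = 0 (shut down); profit = -$66

Compute π = P·q − TC at each output: q=0: -66; q=1: -94; q=2: -118; q=3: -140; q=4: -166; q=5: -206; q=6: -263; q=7: -348; q=8: -459.
Profit is highest at q = 0. Equivalently, the lowest AVC in the table is 86/3 ≈ $28.67 at q = 3, and P = $4 falls below it — price never covers variable cost, so the firm shuts down and loses only its fixed cost.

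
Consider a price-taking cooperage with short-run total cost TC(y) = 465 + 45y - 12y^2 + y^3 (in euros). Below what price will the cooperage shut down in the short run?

The shutdown price is the minimum of AVC. VC = 45y - 12y^2 + y^3, so AVC = 45 - 12y + y^2.
dAVC/dy = -12 + 2y = 0 gives y = 6. min AVC = 45 - 12·6 + 6^2 = 9.
For P < €9 the firm produces nothing.

€9 per unit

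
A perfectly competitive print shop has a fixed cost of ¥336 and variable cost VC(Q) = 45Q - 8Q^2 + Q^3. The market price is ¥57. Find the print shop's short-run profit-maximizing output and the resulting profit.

AVC = 45 - 8Q + Q^2 has its minimum ¥29 at Q = 4; price ¥57 clears that bar, so the firm operates.
With MC = 45 - 16Q + 3Q^2, P = MC on the upward-sloping part at Q* = 6.
TR = 57·6 = 342. TC = 336 + 198 = 534. Profit = 342 − 534 = -¥192.
Shutting down would mean losing the fixed cost of ¥336, so operating at a loss of ¥192 is better by ¥144.

Profit = -¥192 at Q = 6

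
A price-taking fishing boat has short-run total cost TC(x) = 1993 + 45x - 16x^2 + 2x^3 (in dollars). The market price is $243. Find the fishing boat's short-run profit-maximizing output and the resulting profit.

Profit = -$373 at x = 9

AVC = 45 - 16x + 2x^2 has its minimum $13 at x = 4; price $243 clears that bar, so the firm operates.
MC = 45 - 32x + 6x^2. Setting P = MC and taking the root on the rising branch gives x* = 9.
TR = 243·9 = 2187. TC = 1993 + 567 = 2560. Profit = 2187 − 2560 = -$373.
That loss of $373 beats the $1993 the firm would lose by shutting down; producing recovers $1620 of fixed cost.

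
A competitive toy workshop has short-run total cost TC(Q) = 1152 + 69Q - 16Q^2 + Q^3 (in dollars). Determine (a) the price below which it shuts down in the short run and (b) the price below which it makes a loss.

Shutdown price = $5; break-even price = $117

Shutdown price = min AVC. AVC = 69 - 16Q + Q^2, with vertex at Q = 8 and minimum $5.
ATC = 1152/Q + 69 - 16Q + Q^2. Setting dATC/dQ = −1152/Q^2 − 16 + 2Q = 0 gives Q = 12 (since 2·12^3 − 16·12^2 = 1152).
min ATC = 1152/12 + 69 − 16·12 + 12^2 = $117. That is the break-even price.
For $5 ≤ P < $117 the firm produces at a loss; below $5 it shuts down.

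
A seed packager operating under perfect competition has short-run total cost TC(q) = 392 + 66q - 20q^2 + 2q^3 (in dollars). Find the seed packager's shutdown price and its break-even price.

Shutdown price = $16; break-even price = $80

Shutdown price = min AVC. AVC = 66 - 20q + 2q^2, with vertex at q = 5 and minimum $16.
ATC = 392/q + 66 - 20q + 2q^2. Setting dATC/dq = −392/q^2 − 20 + 4q = 0 gives q = 7 (since 4·7^3 − 20·7^2 = 392).
min ATC = 392/7 + 66 − 20·7 + 2·7^2 = $80. That is the break-even price.
For $16 ≤ P < $80 the firm produces at a loss; below $16 it shuts down.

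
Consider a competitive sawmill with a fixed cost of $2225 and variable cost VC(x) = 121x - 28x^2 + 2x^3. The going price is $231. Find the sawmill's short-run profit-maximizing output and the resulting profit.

AVC = 121 - 28x + 2x^2; min AVC = $23 at x = 7. Since P = $231 ≥ min AVC, the firm produces.
With MC = 121 - 56x + 6x^2, P = MC on the upward-sloping part at x* = 11.
TR = 231·11 = 2541. TC = 2225 + 605 = 2830. Profit = 2541 − 2830 = -$289.
That loss of $289 beats the $2225 the firm would lose by shutting down; producing recovers $1936 of fixed cost.

Profit = -$289 at x = 11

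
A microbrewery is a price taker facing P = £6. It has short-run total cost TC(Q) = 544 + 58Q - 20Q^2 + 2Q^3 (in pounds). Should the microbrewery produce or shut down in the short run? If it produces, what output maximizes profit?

Shut down

From TC, MC = TC'(Q) = 58 - 40Q + 6Q^2 and AVC = VC/Q = 58 - 20Q + 2Q^2.
AVC hits its minimum where MC = AVC, at Q = 5, giving min AVC = 58 - 20·5 + 2·5^2 = £8.
With P < min AVC (£6 < £8), every unit sold adds to the loss.
Shutting down limits the loss to fixed cost, £544.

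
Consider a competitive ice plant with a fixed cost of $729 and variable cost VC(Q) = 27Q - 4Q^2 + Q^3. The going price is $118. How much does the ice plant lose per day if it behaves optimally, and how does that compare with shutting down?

Profit = -$239 at Q = 7

AVC = 27 - 4Q + Q^2 has its minimum $23 at Q = 2; price $118 clears that bar, so the firm operates.
MC = 27 - 8Q + 3Q^2. Setting P = MC and taking the root on the rising branch gives Q* = 7.
TR = 118·7 = 826. TC = 729 + 336 = 1065. Profit = 826 − 1065 = -$239.
By producing, the firm covers all variable cost plus $490 of fixed cost; shutting down would lose the full $729.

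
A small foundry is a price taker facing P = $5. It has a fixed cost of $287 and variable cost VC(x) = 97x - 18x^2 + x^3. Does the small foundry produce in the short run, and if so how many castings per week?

Shut down

Variable cost is VC = 97x - 18x^2 + x^3, so AVC = VC/x = 97 - 18x + x^2 and MC = dTC/dx = 97 - 36x + 3x^2.
AVC hits its minimum where MC = AVC, at x = 9, giving min AVC = 97 - 18·9 + 9^2 = $16.
With P < min AVC ($5 < $16), every unit sold adds to the loss.
Shutting down limits the loss to fixed cost, $287.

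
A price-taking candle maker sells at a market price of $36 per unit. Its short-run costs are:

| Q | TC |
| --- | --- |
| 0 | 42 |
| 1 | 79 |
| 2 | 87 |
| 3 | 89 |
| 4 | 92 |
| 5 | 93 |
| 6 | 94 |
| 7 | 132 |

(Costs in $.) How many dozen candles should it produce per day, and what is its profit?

Tabulate TR − TC: Q=0: -42; Q=1: -43; Q=2: -15; Q=3: 19; Q=4: 52; Q=5: 87; Q=6: 122; Q=7: 120.
Profit is maximized at Q = 6. AVC there is 52/6 = $8.67 ≤ P, so producing beats shutting down (which would give -$42).

Q = 6; profit = $122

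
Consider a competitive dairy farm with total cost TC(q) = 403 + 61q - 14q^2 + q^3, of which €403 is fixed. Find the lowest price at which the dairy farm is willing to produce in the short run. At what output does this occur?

€12 per unit, at q = 7

The shutdown price is the minimum of AVC. VC = 61q - 14q^2 + q^3, so AVC = 61 - 14q + q^2.
dAVC/dq = -14 + 2q = 0 gives q = 7. min AVC = 61 - 14·7 + 7^2 = 12.
For P < €12 the firm produces nothing.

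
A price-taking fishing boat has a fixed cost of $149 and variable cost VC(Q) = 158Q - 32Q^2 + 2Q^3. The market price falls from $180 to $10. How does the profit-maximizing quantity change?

Output falls from 11 to 0 (the firm shuts down)

MC = 158 - 64Q + 6Q^2; the shutdown threshold is min AVC = $30 (at Q = 8).
With P = $180 above the shutdown price, P = MC gives Q = 11.
At P = $10 < min AVC = $30, price no longer covers variable cost at any output, so the firm shuts down: Q = 0.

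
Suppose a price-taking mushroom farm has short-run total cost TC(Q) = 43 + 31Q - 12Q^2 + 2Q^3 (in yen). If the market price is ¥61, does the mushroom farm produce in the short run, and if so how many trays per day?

Strip out fixed cost: VC = 31Q - 12Q^2 + 2Q^3. Then AVC = 31 - 12Q + 2Q^2 and MC = 31 - 24Q + 6Q^2.
AVC is minimized where dAVC/dQ = -12 + 4Q = 0, at Q = 3; min AVC = 31 - 12·3 + 2·3^2 = ¥13.
P = ¥61 exceeds min AVC = ¥13, so the firm stays open.
P = MC gives -30 - 24Q + 6Q^2 = 0, with roots -1 and 5. Take the larger (rising MC): Q* = 5.
Check: AVC at Q = 5 is ¥21 ≤ P, so revenue covers variable cost.
Profit = P·Q − TC = 61·5 − 148 = ¥157.

Produce at Q = 5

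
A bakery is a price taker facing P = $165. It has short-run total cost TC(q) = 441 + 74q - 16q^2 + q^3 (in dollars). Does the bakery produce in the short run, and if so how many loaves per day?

From TC, MC = TC'(q) = 74 - 32q + 3q^2 and AVC = VC/q = 74 - 16q + q^2.
AVC is minimized where dAVC/dq = -16 + 2q = 0, at q = 8; min AVC = 74 - 16·8 + 8^2 = $10.
P = $165 exceeds min AVC = $10, so the firm stays open.
Set P = MC: 165 = 74 - 32q + 3q^2 → -91 - 32q + 3q^2 = 0. The roots are q = -7/3 and q = 13; the profit-maximizing output is on the rising part of MC, so q* = 13.
Check: AVC at q = 13 is $35 ≤ P, so revenue covers variable cost.
Profit = P·q − TC = 165·13 − 896 = $1249.

Produce at q = 13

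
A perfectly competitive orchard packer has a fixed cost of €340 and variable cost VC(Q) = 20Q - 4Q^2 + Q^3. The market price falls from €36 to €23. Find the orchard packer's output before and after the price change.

MC = 20 - 8Q + 3Q^2; the shutdown threshold is min AVC = €16 (at Q = 2).
At P = €36 ≥ min AVC, set P = MC on the rising branch: Q = 4.
At P = €23 ≥ min AVC, set P = MC: Q = 3. The firm stays open but cuts output.

Output falls from 4 to 3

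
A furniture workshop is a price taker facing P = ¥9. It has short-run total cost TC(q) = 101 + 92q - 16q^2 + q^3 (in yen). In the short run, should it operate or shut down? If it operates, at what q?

Shut down

Variable cost is VC = 92q - 16q^2 + q^3, so AVC = VC/q = 92 - 16q + q^2 and MC = dTC/dq = 92 - 32q + 3q^2.
AVC hits its minimum where MC = AVC, at q = 8, giving min AVC = 92 - 16·8 + 8^2 = ¥28.
P = ¥9 lies below min AVC = ¥28; no output level covers variable cost.
Best response: produce nothing and absorb the ¥101 fixed cost.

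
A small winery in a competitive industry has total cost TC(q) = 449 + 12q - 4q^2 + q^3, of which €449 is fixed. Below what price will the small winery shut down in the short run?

€8 per unit

The firm shuts down when price falls below the minimum of average variable cost. AVC = VC/q = 12 - 4q + q^2.
At the minimum of AVC, MC = AVC. MC = 12 - 8q + 3q^2; setting MC = AVC gives 2q^2 - 4q = 0, so q = 2. min AVC = 8.
So the shutdown price is €8.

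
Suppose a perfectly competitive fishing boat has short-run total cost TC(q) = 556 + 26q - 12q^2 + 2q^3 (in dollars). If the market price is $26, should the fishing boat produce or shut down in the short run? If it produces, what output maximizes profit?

Produce at q = 4

Variable cost is VC = 26q - 12q^2 + 2q^3, so AVC = VC/q = 26 - 12q + 2q^2 and MC = dTC/dq = 26 - 24q + 6q^2.
AVC is minimized where dAVC/dq = -12 + 4q = 0, at q = 3; min AVC = 26 - 12·3 + 2·3^2 = $8.
Because $26 ≥ $8, revenue can cover variable cost; the firm operates.
P = MC gives -24q + 6q^2 = 0, with roots 0 and 4. Take the larger (rising MC): q* = 4.
Check: AVC at q = 4 is $10 ≤ P, so revenue covers variable cost.
Profit = P·q − TC = 26·4 − 596 = -$492, a loss, but smaller than the $556 fixed cost the firm would lose by shutting down.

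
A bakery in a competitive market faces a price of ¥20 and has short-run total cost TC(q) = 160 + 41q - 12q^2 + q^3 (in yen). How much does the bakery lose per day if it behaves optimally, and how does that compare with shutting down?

AVC = 41 - 12q + q^2; min AVC = ¥5 at q = 6. Since P = ¥20 ≥ min AVC, the firm produces.
With MC = 41 - 24q + 3q^2, P = MC on the upward-sloping part at q* = 7.
TR = 20·7 = 140. TC = 160 + 42 = 202. Profit = 140 − 202 = -¥62.
That loss of ¥62 beats the ¥160 the firm would lose by shutting down; producing recovers ¥98 of fixed cost.

Profit = -¥62 at q = 7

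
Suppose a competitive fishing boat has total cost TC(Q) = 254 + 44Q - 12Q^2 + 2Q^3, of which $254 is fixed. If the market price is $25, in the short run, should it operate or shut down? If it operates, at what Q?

Shut down

From TC, MC = TC'(Q) = 44 - 24Q + 6Q^2 and AVC = VC/Q = 44 - 12Q + 2Q^2.
AVC is minimized where dAVC/dQ = -12 + 4Q = 0, at Q = 3; min AVC = 44 - 12·3 + 2·3^2 = $26.
Since P = $25 < min AVC = $26, price fails to cover variable cost at any output.
Best response: produce nothing and absorb the $254 fixed cost.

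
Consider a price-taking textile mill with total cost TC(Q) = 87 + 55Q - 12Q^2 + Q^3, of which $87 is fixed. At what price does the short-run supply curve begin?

$19 per unit

The firm shuts down when price falls below the minimum of average variable cost. AVC = VC/Q = 55 - 12Q + Q^2.
At the minimum of AVC, MC = AVC. MC = 55 - 24Q + 3Q^2; setting MC = AVC gives 2Q^2 - 12Q = 0, so Q = 6. min AVC = 19.
The firm shuts down for any P below $19.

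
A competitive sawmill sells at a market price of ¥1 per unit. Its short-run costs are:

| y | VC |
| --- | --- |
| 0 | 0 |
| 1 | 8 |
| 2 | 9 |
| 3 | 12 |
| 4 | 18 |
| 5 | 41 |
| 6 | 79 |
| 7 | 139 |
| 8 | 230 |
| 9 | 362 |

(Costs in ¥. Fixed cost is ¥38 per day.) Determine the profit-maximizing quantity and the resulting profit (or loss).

y = 0 (shut down); profit = -¥38

Tabulate TR − TC: y=0: -38; y=1: -45; y=2: -45; y=3: -47; y=4: -52; y=5: -74; y=6: -111; y=7: -170; y=8: -260; y=9: -391.
Profit is highest at y = 0. Equivalently, the lowest AVC in the table is 12/3 ≈ ¥4 at y = 3, and P = ¥1 falls below it — price never covers variable cost, so the firm shuts down and loses only its fixed cost.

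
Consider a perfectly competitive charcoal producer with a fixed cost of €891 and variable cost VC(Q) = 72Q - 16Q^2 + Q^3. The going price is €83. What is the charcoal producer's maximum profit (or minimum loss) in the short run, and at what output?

AVC = 72 - 16Q + Q^2; min AVC = €8 at Q = 8. Since P = €83 ≥ min AVC, the firm produces.
With MC = 72 - 32Q + 3Q^2, P = MC on the upward-sloping part at Q* = 11.
TR = 83·11 = 913. TC = 891 + 187 = 1078. Profit = 913 − 1078 = -€165.
By producing, the firm covers all variable cost plus €726 of fixed cost; shutting down would lose the full €891.

Profit = -€165 at Q = 11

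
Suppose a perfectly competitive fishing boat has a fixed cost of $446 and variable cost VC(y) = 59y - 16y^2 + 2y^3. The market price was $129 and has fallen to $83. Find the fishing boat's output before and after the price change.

AVC = 59 - 16y + 2y^2, minimized at y = 4 where min AVC = $27. MC = 59 - 32y + 6y^2.
At P = $129 ≥ min AVC, set P = MC on the rising branch: y = 7.
At P = $83 ≥ min AVC, set P = MC: y = 6. The firm stays open but cuts output.

Output falls from 7 to 6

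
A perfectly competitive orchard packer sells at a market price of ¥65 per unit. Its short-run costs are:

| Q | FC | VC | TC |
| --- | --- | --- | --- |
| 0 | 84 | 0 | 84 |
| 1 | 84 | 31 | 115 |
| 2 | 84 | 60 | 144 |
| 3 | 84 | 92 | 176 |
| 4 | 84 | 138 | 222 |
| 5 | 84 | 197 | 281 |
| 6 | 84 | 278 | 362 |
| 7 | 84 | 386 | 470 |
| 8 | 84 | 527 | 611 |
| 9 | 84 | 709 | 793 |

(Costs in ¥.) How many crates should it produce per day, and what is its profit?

Compute π = P·Q − TC at each output: Q=0: -84; Q=1: -50; Q=2: -14; Q=3: 19; Q=4: 38; Q=5: 44; Q=6: 28; Q=7: -15; Q=8: -91; Q=9: -208.
Profit is maximized at Q = 5. AVC there is 197/5 = ¥39.40 ≤ P, so producing beats shutting down (which would give -¥84).

Q = 5; profit = ¥44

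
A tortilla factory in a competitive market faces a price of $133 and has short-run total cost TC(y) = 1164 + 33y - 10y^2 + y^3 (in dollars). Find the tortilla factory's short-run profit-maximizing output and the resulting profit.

Profit = -$164 at y = 10

AVC = 33 - 10y + y^2; min AVC = $8 at y = 5. Since P = $133 ≥ min AVC, the firm produces.
With MC = 33 - 20y + 3y^2, P = MC on the upward-sloping part at y* = 10.
TR = 133·10 = 1330. TC = 1164 + 330 = 1494. Profit = 1330 − 1494 = -$164.
By producing, the firm covers all variable cost plus $1000 of fixed cost; shutting down would lose the full $1164.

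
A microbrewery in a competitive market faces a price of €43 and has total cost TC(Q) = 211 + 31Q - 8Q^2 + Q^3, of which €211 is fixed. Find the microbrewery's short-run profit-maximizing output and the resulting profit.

AVC = 31 - 8Q + Q^2 has its minimum €15 at Q = 4; price €43 clears that bar, so the firm operates.
With MC = 31 - 16Q + 3Q^2, P = MC on the upward-sloping part at Q* = 6.
TR = 43·6 = 258. TC = 211 + 114 = 325. Profit = 258 − 325 = -€67.
Shutting down would mean losing the fixed cost of €211, so operating at a loss of €67 is better by €144.

Profit = -€67 at Q = 6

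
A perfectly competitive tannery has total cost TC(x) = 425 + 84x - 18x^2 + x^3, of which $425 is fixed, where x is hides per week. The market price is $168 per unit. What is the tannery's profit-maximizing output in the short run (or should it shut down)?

Produce at x = 14

From TC, MC = TC'(x) = 84 - 36x + 3x^2 and AVC = VC/x = 84 - 18x + x^2.
AVC hits its minimum where MC = AVC, at x = 9, giving min AVC = 84 - 18·9 + 9^2 = $3.
P = $168 exceeds min AVC = $3, so the firm stays open.
Set P = MC: 168 = 84 - 36x + 3x^2 → -84 - 36x + 3x^2 = 0. The roots are x = -2 and x = 14; the profit-maximizing output is on the rising part of MC, so x* = 14.
Check: AVC at x = 14 is $28 ≤ P, so revenue covers variable cost.
Profit = P·x − TC = 168·14 − 817 = $1535.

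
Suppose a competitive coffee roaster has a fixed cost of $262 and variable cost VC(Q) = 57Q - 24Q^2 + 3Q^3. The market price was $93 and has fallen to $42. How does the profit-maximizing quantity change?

AVC = 57 - 24Q + 3Q^2, minimized at Q = 4 where min AVC = $9. MC = 57 - 48Q + 9Q^2.
At P = $93 ≥ min AVC, set P = MC on the rising branch: Q = 6.
At P = $42 ≥ min AVC, set P = MC: Q = 5. The firm stays open but cuts output.

Output falls from 6 to 5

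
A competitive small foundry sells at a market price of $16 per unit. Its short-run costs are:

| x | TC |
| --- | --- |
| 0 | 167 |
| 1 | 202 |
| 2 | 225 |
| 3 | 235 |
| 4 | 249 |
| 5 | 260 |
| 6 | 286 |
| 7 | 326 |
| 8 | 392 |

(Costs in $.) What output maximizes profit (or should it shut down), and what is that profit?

x = 0 (shut down); profit = -$167

Compute π = P·x − TC at each output: x=0: -167; x=1: -186; x=2: -193; x=3: -187; x=4: -185; x=5: -180; x=6: -190; x=7: -214; x=8: -264.
Profit is highest at x = 0. Equivalently, the lowest AVC in the table is 93/5 ≈ $18.60 at x = 5, and P = $16 falls below it — price never covers variable cost, so the firm shuts down and loses only its fixed cost.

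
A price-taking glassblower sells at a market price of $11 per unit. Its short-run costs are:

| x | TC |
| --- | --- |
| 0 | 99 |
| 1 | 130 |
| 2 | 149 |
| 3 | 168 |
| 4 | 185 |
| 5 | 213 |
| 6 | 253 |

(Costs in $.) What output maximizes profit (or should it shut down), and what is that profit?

x = 0 (shut down); profit = -$99

Profit at each row (π = 11x − TC): x=0: -99; x=1: -119; x=2: -127; x=3: -135; x=4: -141; x=5: -158; x=6: -187.
Profit is highest at x = 0. Equivalently, the lowest AVC in the table is 86/4 ≈ $21.50 at x = 4, and P = $11 falls below it — price never covers variable cost, so the firm shuts down and loses only its fixed cost.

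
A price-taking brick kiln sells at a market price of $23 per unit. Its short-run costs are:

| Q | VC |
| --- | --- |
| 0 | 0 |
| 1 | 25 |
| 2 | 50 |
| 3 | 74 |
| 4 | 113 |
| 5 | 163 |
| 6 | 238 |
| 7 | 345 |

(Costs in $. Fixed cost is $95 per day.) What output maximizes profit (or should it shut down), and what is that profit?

Compute π = P·Q − TC at each output: Q=0: -95; Q=1: -97; Q=2: -99; Q=3: -100; Q=4: -116; Q=5: -143; Q=6: -195; Q=7: -279.
Profit is highest at Q = 0. Equivalently, the lowest AVC in the table is 74/3 ≈ $24.67 at Q = 3, and P = $23 falls below it — price never covers variable cost, so the firm shuts down and loses only its fixed cost.

Q = 0 (shut down); profit = -$95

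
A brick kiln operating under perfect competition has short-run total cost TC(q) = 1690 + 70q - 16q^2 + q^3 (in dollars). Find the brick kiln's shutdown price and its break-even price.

Shutdown price = min AVC. AVC = 70 - 16q + q^2, with vertex at q = 8 and minimum $6.
ATC = 1690/q + 70 - 16q + q^2. Setting dATC/dq = −1690/q^2 − 16 + 2q = 0 gives q = 13 (since 2·13^3 − 16·13^2 = 1690).
min ATC = 1690/13 + 70 − 16·13 + 13^2 = $161. That is the break-even price.
Between these two prices the firm operates at a loss; above $161 it earns a profit.

Shutdown price = $6; break-even price = $161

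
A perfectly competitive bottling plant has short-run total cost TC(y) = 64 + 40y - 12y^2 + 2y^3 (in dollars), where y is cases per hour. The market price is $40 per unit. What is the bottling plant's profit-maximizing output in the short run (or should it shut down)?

Variable cost is VC = 40y - 12y^2 + 2y^3, so AVC = VC/y = 40 - 12y + 2y^2 and MC = dTC/dy = 40 - 24y + 6y^2.
AVC is minimized where dAVC/dy = -12 + 4y = 0, at y = 3; min AVC = 40 - 12·3 + 2·3^2 = $22.
Since P = $40 ≥ min AVC = $22, price covers variable cost and the firm should produce.
Set P = MC: 40 = 40 - 24y + 6y^2 → -24y + 6y^2 = 0. The roots are y = 0 and y = 4; the profit-maximizing output is on the rising part of MC, so y* = 4.
Check: AVC at y = 4 is $24 ≤ P, so revenue covers variable cost.
Profit = P·y − TC = 40·4 − 160 = $0.

Produce at y = 4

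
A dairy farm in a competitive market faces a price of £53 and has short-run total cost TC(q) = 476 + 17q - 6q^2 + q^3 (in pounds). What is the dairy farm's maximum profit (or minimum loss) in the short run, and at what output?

Profit = -£260 at q = 6

AVC = 17 - 6q + q^2 has its minimum £8 at q = 3; price £53 clears that bar, so the firm operates.
With MC = 17 - 12q + 3q^2, P = MC on the upward-sloping part at q* = 6.
TR = 53·6 = 318. TC = 476 + 102 = 578. Profit = 318 − 578 = -£260.
That loss of £260 beats the £476 the firm would lose by shutting down; producing recovers £216 of fixed cost.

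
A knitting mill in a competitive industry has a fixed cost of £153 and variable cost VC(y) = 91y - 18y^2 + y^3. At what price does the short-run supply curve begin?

The shutdown price is the minimum of AVC. VC = 91y - 18y^2 + y^3, so AVC = 91 - 18y + y^2.
At the minimum of AVC, MC = AVC. MC = 91 - 36y + 3y^2; setting MC = AVC gives 2y^2 - 18y = 0, so y = 9. min AVC = 10.
So the shutdown price is £10.

£10 per unit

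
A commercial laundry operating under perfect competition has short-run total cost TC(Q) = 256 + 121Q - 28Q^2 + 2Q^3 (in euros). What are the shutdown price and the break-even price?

AVC = 121 - 28Q + 2Q^2; minimized at Q = 7, giving min AVC = €23. That is the shutdown price.
ATC = 256/Q + 121 - 28Q + 2Q^2. Setting dATC/dQ = −256/Q^2 − 28 + 4Q = 0 gives Q = 8 (since 4·8^3 − 28·8^2 = 256).
min ATC = 256/8 + 121 − 28·8 + 2·8^2 = €57. That is the break-even price.
For €23 ≤ P < €57 the firm produces at a loss; below €23 it shuts down.

Shutdown price = €23; break-even price = €57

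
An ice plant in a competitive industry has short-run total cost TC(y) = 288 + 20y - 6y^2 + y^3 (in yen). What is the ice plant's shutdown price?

The shutdown price is the minimum of AVC. VC = 20y - 6y^2 + y^3, so AVC = 20 - 6y + y^2.
At the minimum of AVC, MC = AVC. MC = 20 - 12y + 3y^2; setting MC = AVC gives 2y^2 - 6y = 0, so y = 3. min AVC = 11.
For P < ¥11 the firm produces nothing.

¥11 per unit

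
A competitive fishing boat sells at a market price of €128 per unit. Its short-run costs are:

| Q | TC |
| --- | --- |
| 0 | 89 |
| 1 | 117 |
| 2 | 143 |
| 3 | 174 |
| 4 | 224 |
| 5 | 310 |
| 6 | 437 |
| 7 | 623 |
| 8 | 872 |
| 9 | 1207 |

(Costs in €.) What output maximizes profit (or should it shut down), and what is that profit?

Tabulate TR − TC: Q=0: -89; Q=1: 11; Q=2: 113; Q=3: 210; Q=4: 288; Q=5: 330; Q=6: 331; Q=7: 273; Q=8: 152; Q=9: -55.
Profit is maximized at Q = 6. AVC there is 348/6 = €58 ≤ P, so producing beats shutting down (which would give -€89).

Q = 6; profit = €331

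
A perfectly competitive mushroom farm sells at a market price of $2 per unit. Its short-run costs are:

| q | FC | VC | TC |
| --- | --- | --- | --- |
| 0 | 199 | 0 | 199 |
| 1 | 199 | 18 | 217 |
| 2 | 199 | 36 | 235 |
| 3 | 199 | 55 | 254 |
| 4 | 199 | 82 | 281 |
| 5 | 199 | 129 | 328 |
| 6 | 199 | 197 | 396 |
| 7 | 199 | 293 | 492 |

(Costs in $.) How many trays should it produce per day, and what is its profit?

Tabulate TR − TC: q=0: -199; q=1: -215; q=2: -231; q=3: -248; q=4: -273; q=5: -318; q=6: -384; q=7: -478.
Profit is highest at q = 0. Equivalently, the lowest AVC in the table is 18/1 ≈ $18 at q = 1, and P = $2 falls below it — price never covers variable cost, so the firm shuts down and loses only its fixed cost.

q = 0 (shut down); profit = -$199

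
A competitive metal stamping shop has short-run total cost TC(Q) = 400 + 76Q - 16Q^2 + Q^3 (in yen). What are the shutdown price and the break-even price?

AVC = 76 - 16Q + Q^2; minimized at Q = 8, giving min AVC = ¥12. That is the shutdown price.
ATC = 400/Q + 76 - 16Q + Q^2. Setting dATC/dQ = −400/Q^2 − 16 + 2Q = 0 gives Q = 10 (since 2·10^3 − 16·10^2 = 400).
min ATC = 400/10 + 76 − 16·10 + 10^2 = ¥56. That is the break-even price.
Between these two prices the firm operates at a loss; above ¥56 it earns a profit.

Shutdown price = ¥12; break-even price = ¥56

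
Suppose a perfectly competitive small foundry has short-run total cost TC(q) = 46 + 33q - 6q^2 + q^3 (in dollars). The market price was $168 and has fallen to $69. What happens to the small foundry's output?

Output falls from 9 to 6

AVC = 33 - 6q + q^2, minimized at q = 3 where min AVC = $24. MC = 33 - 12q + 3q^2.
At P = $168 ≥ min AVC, set P = MC on the rising branch: q = 9.
At P = $69 ≥ min AVC, set P = MC: q = 6. The firm stays open but cuts output.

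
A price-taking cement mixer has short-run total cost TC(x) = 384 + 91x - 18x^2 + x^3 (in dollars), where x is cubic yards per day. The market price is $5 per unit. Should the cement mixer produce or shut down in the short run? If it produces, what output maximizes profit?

Shut down

From TC, MC = TC'(x) = 91 - 36x + 3x^2 and AVC = VC/x = 91 - 18x + x^2.
AVC hits its minimum where MC = AVC, at x = 9, giving min AVC = 91 - 18·9 + 9^2 = $10.
With P < min AVC ($5 < $10), every unit sold adds to the loss.
Shutting down limits the loss to fixed cost, $384.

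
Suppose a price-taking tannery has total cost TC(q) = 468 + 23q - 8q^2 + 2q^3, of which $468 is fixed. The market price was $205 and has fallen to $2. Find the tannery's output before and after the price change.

Output falls from 7 to 0 (the firm shuts down)

MC = 23 - 16q + 6q^2; the shutdown threshold is min AVC = $15 (at q = 2).
With P = $205 above the shutdown price, P = MC gives q = 7.
At P = $2 < min AVC = $15, price no longer covers variable cost at any output, so the firm shuts down: q = 0.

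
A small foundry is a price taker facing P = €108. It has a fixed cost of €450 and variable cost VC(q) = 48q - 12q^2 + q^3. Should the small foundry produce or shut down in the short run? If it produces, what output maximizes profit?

Produce at q = 10

Variable cost is VC = 48q - 12q^2 + q^3, so AVC = VC/q = 48 - 12q + q^2 and MC = dTC/dq = 48 - 24q + 3q^2.
AVC is minimized where dAVC/dq = -12 + 2q = 0, at q = 6; min AVC = 48 - 12·6 + 6^2 = €12.
P = €108 exceeds min AVC = €12, so the firm stays open.
Set P = MC: 108 = 48 - 24q + 3q^2 → -60 - 24q + 3q^2 = 0. The roots are q = -2 and q = 10; the profit-maximizing output is on the rising part of MC, so q* = 10.
Check: AVC at q = 10 is €28 ≤ P, so revenue covers variable cost.
Profit = P·q − TC = 108·10 − 730 = €350.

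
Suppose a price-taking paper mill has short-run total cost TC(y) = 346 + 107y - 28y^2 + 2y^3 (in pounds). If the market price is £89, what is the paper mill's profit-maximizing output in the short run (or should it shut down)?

Produce at y = 9

From TC, MC = TC'(y) = 107 - 56y + 6y^2 and AVC = VC/y = 107 - 28y + 2y^2.
AVC is minimized where dAVC/dy = -28 + 4y = 0, at y = 7; min AVC = 107 - 28·7 + 2·7^2 = £9.
Since P = £89 ≥ min AVC = £9, price covers variable cost and the firm should produce.
P = MC gives 18 - 56y + 6y^2 = 0, with roots 1/3 and 9. Take the larger (rising MC): y* = 9.
Check: AVC at y = 9 is £17 ≤ P, so revenue covers variable cost.
Profit = P·y − TC = 89·9 − 499 = £302.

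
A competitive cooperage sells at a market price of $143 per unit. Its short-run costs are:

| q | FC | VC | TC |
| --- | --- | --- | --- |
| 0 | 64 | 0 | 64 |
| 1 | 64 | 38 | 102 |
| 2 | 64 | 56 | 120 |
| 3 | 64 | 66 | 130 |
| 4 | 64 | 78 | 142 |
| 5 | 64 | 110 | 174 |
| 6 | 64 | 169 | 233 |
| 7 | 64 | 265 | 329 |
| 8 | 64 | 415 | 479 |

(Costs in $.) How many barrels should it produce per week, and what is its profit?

Compute π = P·q − TC at each output: q=0: -64; q=1: 41; q=2: 166; q=3: 299; q=4: 430; q=5: 541; q=6: 625; q=7: 672; q=8: 665.
Profit is maximized at q = 7. AVC there is 265/7 = $37.86 ≤ P, so producing beats shutting down (which would give -$64).

q = 7; profit = $672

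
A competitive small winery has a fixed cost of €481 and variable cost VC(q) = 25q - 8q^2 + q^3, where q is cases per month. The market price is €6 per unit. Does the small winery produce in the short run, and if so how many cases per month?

Shut down

Strip out fixed cost: VC = 25q - 8q^2 + q^3. Then AVC = 25 - 8q + q^2 and MC = 25 - 16q + 3q^2.
AVC is minimized where dAVC/dq = -8 + 2q = 0, at q = 4; min AVC = 25 - 8·4 + 4^2 = €9.
With P < min AVC (€6 < €9), every unit sold adds to the loss.
The firm minimizes its loss by shutting down and losing only its fixed cost of €481.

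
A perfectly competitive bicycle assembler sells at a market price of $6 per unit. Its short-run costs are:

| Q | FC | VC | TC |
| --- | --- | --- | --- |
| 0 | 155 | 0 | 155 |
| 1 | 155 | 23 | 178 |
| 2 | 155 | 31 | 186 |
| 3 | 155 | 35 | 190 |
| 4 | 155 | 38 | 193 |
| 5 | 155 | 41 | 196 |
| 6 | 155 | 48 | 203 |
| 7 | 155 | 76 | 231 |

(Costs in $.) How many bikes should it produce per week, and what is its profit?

Q = 0 (shut down); profit = -$155

Compute π = P·Q − TC at each output: Q=0: -155; Q=1: -172; Q=2: -174; Q=3: -172; Q=4: -169; Q=5: -166; Q=6: -167; Q=7: -189.
Profit is highest at Q = 0. Equivalently, the lowest AVC in the table is 48/6 ≈ $8 at Q = 6, and P = $6 falls below it — price never covers variable cost, so the firm shuts down and loses only its fixed cost.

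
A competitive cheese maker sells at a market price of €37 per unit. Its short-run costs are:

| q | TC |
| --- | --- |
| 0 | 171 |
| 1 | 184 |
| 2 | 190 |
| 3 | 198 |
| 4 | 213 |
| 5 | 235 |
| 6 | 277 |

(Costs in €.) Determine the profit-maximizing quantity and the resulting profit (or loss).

Profit at each row (π = 37q − TC): q=0: -171; q=1: -147; q=2: -116; q=3: -87; q=4: -65; q=5: -50; q=6: -55.
Profit is maximized at q = 5. AVC there is 64/5 = €12.80 ≤ P, so producing beats shutting down (which would give -€171).

q = 5; profit = -€50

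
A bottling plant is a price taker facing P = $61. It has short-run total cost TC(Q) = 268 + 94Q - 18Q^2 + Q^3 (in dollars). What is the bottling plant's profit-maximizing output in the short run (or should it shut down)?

Produce at Q = 11

Variable cost is VC = 94Q - 18Q^2 + Q^3, so AVC = VC/Q = 94 - 18Q + Q^2 and MC = dTC/dQ = 94 - 36Q + 3Q^2.
AVC hits its minimum where MC = AVC, at Q = 9, giving min AVC = 94 - 18·9 + 9^2 = $13.
Since P = $61 ≥ min AVC = $13, price covers variable cost and the firm should produce.
Set P = MC: 61 = 94 - 36Q + 3Q^2 → 33 - 36Q + 3Q^2 = 0. The roots are Q = 1 and Q = 11; the profit-maximizing output is on the rising part of MC, so Q* = 11.
Check: AVC at Q = 11 is $17 ≤ P, so revenue covers variable cost.
Profit = P·Q − TC = 61·11 − 455 = $216.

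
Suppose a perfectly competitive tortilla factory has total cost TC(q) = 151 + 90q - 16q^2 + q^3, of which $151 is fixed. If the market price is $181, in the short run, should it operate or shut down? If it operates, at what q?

Produce at q = 13

Variable cost is VC = 90q - 16q^2 + q^3, so AVC = VC/q = 90 - 16q + q^2 and MC = dTC/dq = 90 - 32q + 3q^2.
AVC is minimized where dAVC/dq = -16 + 2q = 0, at q = 8; min AVC = 90 - 16·8 + 8^2 = $26.
Because $181 ≥ $26, revenue can cover variable cost; the firm operates.
Set P = MC: 181 = 90 - 32q + 3q^2 → -91 - 32q + 3q^2 = 0. The roots are q = -7/3 and q = 13; the profit-maximizing output is on the rising part of MC, so q* = 13.
Check: AVC at q = 13 is $51 ≤ P, so revenue covers variable cost.
Profit = P·q − TC = 181·13 − 814 = $1539.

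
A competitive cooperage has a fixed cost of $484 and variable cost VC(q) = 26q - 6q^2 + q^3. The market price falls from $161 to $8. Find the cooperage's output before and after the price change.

AVC = 26 - 6q + q^2, minimized at q = 3 where min AVC = $17. MC = 26 - 12q + 3q^2.
At P = $161 ≥ min AVC, set P = MC on the rising branch: q = 9.
At P = $8 < min AVC = $17, price no longer covers variable cost at any output, so the firm shuts down: q = 0.

Output falls from 9 to 0 (the firm shuts down)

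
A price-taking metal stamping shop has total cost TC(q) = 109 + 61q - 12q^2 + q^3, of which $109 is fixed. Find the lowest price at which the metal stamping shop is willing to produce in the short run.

$25 per unit

The firm shuts down when price falls below the minimum of average variable cost. AVC = VC/q = 61 - 12q + q^2.
dAVC/dq = -12 + 2q = 0 gives q = 6. min AVC = 61 - 12·6 + 6^2 = 25.
For P < $25 the firm produces nothing.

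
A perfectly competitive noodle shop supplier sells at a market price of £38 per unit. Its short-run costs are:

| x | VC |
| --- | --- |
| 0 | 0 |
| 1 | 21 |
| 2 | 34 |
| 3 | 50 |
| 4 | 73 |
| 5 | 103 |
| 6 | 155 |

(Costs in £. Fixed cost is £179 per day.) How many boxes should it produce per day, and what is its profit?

Compute π = P·x − TC at each output: x=0: -179; x=1: -162; x=2: -137; x=3: -115; x=4: -100; x=5: -92; x=6: -106.
Profit is maximized at x = 5. AVC there is 103/5 = £20.60 ≤ P, so producing beats shutting down (which would give -£179).

x = 5; profit = -£92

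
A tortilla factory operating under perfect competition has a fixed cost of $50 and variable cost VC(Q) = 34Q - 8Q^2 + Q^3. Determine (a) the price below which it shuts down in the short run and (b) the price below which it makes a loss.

AVC = 34 - 8Q + Q^2; minimized at Q = 4, giving min AVC = $18. That is the shutdown price.
ATC = 50/Q + 34 - 8Q + Q^2. Setting dATC/dQ = −50/Q^2 − 8 + 2Q = 0 gives Q = 5 (since 2·5^3 − 8·5^2 = 50).
min ATC = 50/5 + 34 − 8·5 + 5^2 = $29. That is the break-even price.
For $18 ≤ P < $29 the firm produces at a loss; below $18 it shuts down.

Shutdown price = $18; break-even price = $29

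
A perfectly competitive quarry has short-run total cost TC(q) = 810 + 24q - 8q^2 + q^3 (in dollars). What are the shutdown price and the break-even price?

AVC = 24 - 8q + q^2; minimized at q = 4, giving min AVC = $8. That is the shutdown price.
ATC = 810/q + 24 - 8q + q^2. Setting dATC/dq = −810/q^2 − 8 + 2q = 0 gives q = 9 (since 2·9^3 − 8·9^2 = 810).
min ATC = 810/9 + 24 − 8·9 + 9^2 = $123. That is the break-even price.
For $8 ≤ P < $123 the firm produces at a loss; below $8 it shuts down.

Shutdown price = $8; break-even price = $123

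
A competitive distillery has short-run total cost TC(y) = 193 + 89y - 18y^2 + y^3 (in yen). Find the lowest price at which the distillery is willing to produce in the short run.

¥8 per unit

Short-run supply begins at min AVC. From VC = 89y - 18y^2 + y^3, AVC = 89 - 18y + y^2.
dAVC/dy = -18 + 2y = 0 gives y = 9. min AVC = 89 - 18·9 + 9^2 = 8.
So the shutdown price is ¥8.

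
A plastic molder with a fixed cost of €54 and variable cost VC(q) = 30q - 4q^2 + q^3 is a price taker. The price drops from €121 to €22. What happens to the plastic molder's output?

Output falls from 7 to 0 (the firm shuts down)

AVC = 30 - 4q + q^2, minimized at q = 2 where min AVC = €26. MC = 30 - 8q + 3q^2.
With P = €121 above the shutdown price, P = MC gives q = 7.
At P = €22 < min AVC = €26, price no longer covers variable cost at any output, so the firm shuts down: q = 0.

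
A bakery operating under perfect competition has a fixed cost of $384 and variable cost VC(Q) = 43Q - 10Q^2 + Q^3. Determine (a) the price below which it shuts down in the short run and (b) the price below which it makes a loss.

Shutdown price = $18; break-even price = $75

AVC = 43 - 10Q + Q^2; minimized at Q = 5, giving min AVC = $18. That is the shutdown price.
ATC = 384/Q + 43 - 10Q + Q^2. Setting dATC/dQ = −384/Q^2 − 10 + 2Q = 0 gives Q = 8 (since 2·8^3 − 10·8^2 = 384).
min ATC = 384/8 + 43 − 10·8 + 8^2 = $75. That is the break-even price.
Between these two prices the firm operates at a loss; above $75 it earns a profit.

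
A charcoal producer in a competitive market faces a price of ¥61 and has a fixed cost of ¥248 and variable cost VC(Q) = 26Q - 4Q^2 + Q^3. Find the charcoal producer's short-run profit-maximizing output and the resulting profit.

AVC = 26 - 4Q + Q^2 has its minimum ¥22 at Q = 2; price ¥61 clears that bar, so the firm operates.
With MC = 26 - 8Q + 3Q^2, P = MC on the upward-sloping part at Q* = 5.
TR = 61·5 = 305. TC = 248 + 155 = 403. Profit = 305 − 403 = -¥98.
That loss of ¥98 beats the ¥248 the firm would lose by shutting down; producing recovers ¥150 of fixed cost.

Profit = -¥98 at Q = 5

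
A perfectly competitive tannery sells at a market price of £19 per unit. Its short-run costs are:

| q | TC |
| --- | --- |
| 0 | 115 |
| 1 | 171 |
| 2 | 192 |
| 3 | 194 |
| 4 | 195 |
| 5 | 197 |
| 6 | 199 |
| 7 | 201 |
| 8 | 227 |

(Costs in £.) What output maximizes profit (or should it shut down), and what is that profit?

q = 7; profit = -£68

Profit at each row (π = 19q − TC): q=0: -115; q=1: -152; q=2: -154; q=3: -137; q=4: -119; q=5: -102; q=6: -85; q=7: -68; q=8: -75.
Profit is maximized at q = 7. AVC there is 86/7 = £12.29 ≤ P, so producing beats shutting down (which would give -£115).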